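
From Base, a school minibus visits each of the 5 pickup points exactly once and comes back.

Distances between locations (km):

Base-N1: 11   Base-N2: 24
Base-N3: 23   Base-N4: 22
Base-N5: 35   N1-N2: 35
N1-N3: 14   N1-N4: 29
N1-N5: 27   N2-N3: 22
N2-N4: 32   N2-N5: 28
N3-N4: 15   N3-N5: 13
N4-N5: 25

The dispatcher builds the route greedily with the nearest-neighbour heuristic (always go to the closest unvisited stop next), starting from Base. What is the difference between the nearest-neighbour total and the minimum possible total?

Base: N1=11, N4=22, N3=23, N2=24, N5=35 ⇒ N1
N1: N3=14, N5=27, N4=29, N2=35 ⇒ N3
N3: N5=13, N4=15, N2=22 ⇒ N5
N5: N4=25, N2=28 ⇒ N4
N4: N2=32 ⇒ N2
NN route Base → N1 → N3 → N5 → N4 → N2 → Base costs 119.
Optimal: Base → N1 → N3 → N4 → N5 → N2 → Base costs 117 (by enumerating all 60 distinct tours).
Excess = 119 − 117 = 2.

2 km longer than the optimal tour.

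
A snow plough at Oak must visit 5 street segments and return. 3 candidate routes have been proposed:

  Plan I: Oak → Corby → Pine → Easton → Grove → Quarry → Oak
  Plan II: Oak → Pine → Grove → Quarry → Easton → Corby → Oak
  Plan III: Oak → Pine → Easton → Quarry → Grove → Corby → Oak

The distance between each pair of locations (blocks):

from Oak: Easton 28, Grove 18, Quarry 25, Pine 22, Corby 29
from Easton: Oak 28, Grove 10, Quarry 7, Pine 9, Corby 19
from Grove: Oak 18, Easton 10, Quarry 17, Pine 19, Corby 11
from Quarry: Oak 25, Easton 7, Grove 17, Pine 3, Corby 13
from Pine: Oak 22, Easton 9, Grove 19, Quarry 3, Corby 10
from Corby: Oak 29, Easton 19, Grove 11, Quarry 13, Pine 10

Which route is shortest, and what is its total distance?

Shortest is Plan III, total 95 blocks.

Plan I: 29 + 10 + 9 + 10 + 17 + 25 = 100
Plan II: 22 + 19 + 17 + 7 + 19 + 29 = 113
Plan III: 22 + 9 + 7 + 17 + 11 + 29 = 95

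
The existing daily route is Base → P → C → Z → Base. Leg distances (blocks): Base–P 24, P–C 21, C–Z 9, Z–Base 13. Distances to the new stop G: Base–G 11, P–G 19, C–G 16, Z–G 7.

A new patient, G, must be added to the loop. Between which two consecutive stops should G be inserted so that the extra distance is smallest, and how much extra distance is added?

+5 blocks — insert G between Z and Base.

Insertion cost between consecutive stops i–j is d(i,G) + d(G,j) − d(i,j):
  between Base and P: 11 + 19 − 24 = 6
  between P and C: 19 + 16 − 21 = 14
  between C and Z: 16 + 7 − 9 = 14
  between Z and Base: 7 + 11 − 13 = 5
Cheapest insertion is between Z and Base, adding 5.
New total = 67 + 5 = 72.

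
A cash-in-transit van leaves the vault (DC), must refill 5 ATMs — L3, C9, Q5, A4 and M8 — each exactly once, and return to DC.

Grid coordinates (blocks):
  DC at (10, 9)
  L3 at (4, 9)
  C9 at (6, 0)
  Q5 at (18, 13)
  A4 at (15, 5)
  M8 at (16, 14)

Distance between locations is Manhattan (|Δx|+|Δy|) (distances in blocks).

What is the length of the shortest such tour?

With 5 stops there are 5!/2 = 60 distinct round trips (a route and its reverse cost the same).
DC→L3→C9→Q5→A4→M8→DC: 6+11+25+11+10+11 = 74
DC→L3→C9→Q5→M8→A4→DC: 6+11+25+3+10+9 = 64
DC→L3→C9→A4→Q5→M8→DC: 6+11+14+11+3+11 = 56
DC→L3→C9→A4→M8→Q5→DC: 6+11+14+10+3+12 = 56
DC→L3→C9→M8→Q5→A4→DC: 6+11+24+3+11+9 = 64
DC→L3→C9→M8→A4→Q5→DC: 6+11+24+10+11+12 = 74
DC→L3→Q5→C9→A4→M8→DC: 6+18+25+14+10+11 = 84
DC→L3→Q5→C9→M8→A4→DC: 6+18+25+24+10+9 = 92
DC→L3→Q5→A4→C9→M8→DC: 6+18+11+14+24+11 = 84
DC→L3→Q5→A4→M8→C9→DC: 6+18+11+10+24+13 = 82
DC→L3→Q5→M8→C9→A4→DC: 6+18+3+24+14+9 = 74
DC→L3→Q5→M8→A4→C9→DC: 6+18+3+10+14+13 = 64
DC→L3→A4→C9→Q5→M8→DC: 6+15+14+25+3+11 = 74
DC→L3→A4→C9→M8→Q5→DC: 6+15+14+24+3+12 = 74
… (46 more)
The minimum is 56.
One optimal route: DC → L3 → C9 → A4 → Q5 → M8 → DC (or its reverse).

Minimum total distance: 56 blocks.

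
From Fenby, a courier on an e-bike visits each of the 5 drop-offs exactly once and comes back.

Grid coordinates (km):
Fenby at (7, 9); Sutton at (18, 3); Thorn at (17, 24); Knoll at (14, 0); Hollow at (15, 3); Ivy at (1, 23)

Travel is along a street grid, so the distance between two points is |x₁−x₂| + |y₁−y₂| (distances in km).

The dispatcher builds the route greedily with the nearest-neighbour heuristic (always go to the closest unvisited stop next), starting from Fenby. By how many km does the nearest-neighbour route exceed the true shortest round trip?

From Fenby: Hollow=14, Knoll=16, Sutton=17, Ivy=20, Thorn=25 → choose Hollow (14).
From Hollow: Sutton=3, Knoll=4, Thorn=23, Ivy=34 → choose Sutton (3).
From Sutton: Knoll=7, Thorn=22, Ivy=37 → choose Knoll (7).
From Knoll: Thorn=27, Ivy=36 → choose Thorn (27).
From Thorn: Ivy=17 → choose Ivy (17).
NN route Fenby → Hollow → Sutton → Knoll → Thorn → Ivy → Fenby costs 88.
Optimal: Fenby → Knoll → Hollow → Sutton → Thorn → Ivy → Fenby costs 82 (by enumerating all 60 distinct tours).
Excess = 88 − 82 = 6.

Excess over optimum: 6 km.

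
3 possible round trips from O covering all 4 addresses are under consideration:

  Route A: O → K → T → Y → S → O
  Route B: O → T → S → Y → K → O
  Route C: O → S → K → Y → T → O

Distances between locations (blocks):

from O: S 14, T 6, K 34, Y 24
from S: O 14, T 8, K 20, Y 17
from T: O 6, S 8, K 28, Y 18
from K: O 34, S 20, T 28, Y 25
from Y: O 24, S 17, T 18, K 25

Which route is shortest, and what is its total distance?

Route A: 34 + 28 + 18 + 17 + 14 = 111
Route B: 6 + 8 + 17 + 25 + 34 = 90
Route C: 14 + 20 + 25 + 18 + 6 = 83

83 blocks — Route C is the shortest.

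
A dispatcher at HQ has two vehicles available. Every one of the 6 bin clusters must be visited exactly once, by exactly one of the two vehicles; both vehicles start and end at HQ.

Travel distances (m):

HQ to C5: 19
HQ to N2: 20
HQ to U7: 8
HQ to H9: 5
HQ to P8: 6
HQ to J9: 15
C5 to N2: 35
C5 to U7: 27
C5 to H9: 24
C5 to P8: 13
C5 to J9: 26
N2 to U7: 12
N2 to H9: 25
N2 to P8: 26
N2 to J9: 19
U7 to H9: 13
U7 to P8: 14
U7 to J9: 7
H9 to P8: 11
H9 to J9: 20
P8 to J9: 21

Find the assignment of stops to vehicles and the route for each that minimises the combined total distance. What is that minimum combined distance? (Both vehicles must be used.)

Try each way of splitting the stops between the two vehicles (each non-empty) and, for each split, find the best tour for each vehicle:
  {C5} + {N2, U7, H9, P8, J9}: 38 + 76 = 114
  {N2} + {C5, U7, H9, P8, J9}: 40 + 70 = 110
  {C5, N2} + {U7, H9, P8, J9}: 74 + 52 = 126
  {U7} + {C5, N2, H9, P8, J9}: 16 + 94 = 110
  {C5, U7} + {N2, H9, P8, J9}: 54 + 76 = 130
  {N2, U7} + {C5, H9, P8, J9}: 40 + 70 = 110
  … (31 splits in total)
  {H9} + {C5, N2, U7, P8, J9}: 10 + 84 = 94  ← best
Best: vehicle 1 HQ → H9 → HQ = 10; vehicle 2 HQ → N2 → U7 → J9 → C5 → P8 → HQ = 84; combined 94.

94 m — the smallest possible combined total.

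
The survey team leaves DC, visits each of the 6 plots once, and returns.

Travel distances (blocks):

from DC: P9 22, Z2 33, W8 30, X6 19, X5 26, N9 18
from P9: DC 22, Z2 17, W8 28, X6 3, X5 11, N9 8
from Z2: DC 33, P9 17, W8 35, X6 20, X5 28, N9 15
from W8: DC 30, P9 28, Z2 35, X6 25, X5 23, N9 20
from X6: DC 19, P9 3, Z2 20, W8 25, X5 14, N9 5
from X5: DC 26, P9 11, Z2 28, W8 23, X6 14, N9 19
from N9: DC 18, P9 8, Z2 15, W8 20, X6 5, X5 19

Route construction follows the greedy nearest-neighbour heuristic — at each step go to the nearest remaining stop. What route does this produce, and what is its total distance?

From DC: distances to unvisited — N9=18, X6=19, P9=22, X5=26, W8=30, Z2=33. Nearest is N9 (18).
From N9: distances to unvisited — X6=5, P9=8, Z2=15, X5=19, W8=20. Nearest is X6 (5).
From X6: distances to unvisited — P9=3, X5=14, Z2=20, W8=25. Nearest is P9 (3).
From P9: distances to unvisited — X5=11, Z2=17, W8=28. Nearest is X5 (11).
From X5: distances to unvisited — W8=23, Z2=28. Nearest is W8 (23).
From W8: distances to unvisited — Z2=35. Nearest is Z2 (35).
Return Z2→DC: 33.
Total = 18 + 5 + 3 + 11 + 23 + 35 + 33 = 128.

Nearest-neighbour total = 128 blocks; route DC → N9 → X6 → P9 → X5 → W8 → Z2 → DC.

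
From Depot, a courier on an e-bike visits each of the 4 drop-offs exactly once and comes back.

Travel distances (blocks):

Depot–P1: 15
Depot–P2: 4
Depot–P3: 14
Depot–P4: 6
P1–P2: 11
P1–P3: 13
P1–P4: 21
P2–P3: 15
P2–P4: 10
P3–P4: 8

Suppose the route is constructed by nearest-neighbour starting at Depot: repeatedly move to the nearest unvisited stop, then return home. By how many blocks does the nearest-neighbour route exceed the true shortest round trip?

Depot: P2=4, P4=6, P3=14, P1=15 ⇒ P2
P2: P4=10, P1=11, P3=15 ⇒ P4
P4: P3=8, P1=21 ⇒ P3
P3: P1=13 ⇒ P1
NN route Depot → P2 → P4 → P3 → P1 → Depot costs 50.
Optimal: Depot → P2 → P1 → P3 → P4 → Depot costs 42 (by enumerating all 12 distinct tours).
Excess = 50 − 42 = 8.

The nearest-neighbour route is 8 blocks longer than optimal.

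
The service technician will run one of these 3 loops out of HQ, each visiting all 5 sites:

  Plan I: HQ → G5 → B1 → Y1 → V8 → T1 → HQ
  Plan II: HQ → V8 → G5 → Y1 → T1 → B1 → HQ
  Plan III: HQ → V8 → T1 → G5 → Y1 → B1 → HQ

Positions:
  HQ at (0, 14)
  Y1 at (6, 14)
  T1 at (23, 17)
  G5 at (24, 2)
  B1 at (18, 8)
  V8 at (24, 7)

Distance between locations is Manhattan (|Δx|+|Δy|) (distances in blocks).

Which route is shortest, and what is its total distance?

Plan I: 36 + 12 + 18 + 25 + 11 + 26 = 128
Plan II: 31 + 5 + 30 + 20 + 14 + 24 = 124
Plan III: 31 + 11 + 16 + 30 + 18 + 24 = 130

124 blocks — Plan II is the shortest.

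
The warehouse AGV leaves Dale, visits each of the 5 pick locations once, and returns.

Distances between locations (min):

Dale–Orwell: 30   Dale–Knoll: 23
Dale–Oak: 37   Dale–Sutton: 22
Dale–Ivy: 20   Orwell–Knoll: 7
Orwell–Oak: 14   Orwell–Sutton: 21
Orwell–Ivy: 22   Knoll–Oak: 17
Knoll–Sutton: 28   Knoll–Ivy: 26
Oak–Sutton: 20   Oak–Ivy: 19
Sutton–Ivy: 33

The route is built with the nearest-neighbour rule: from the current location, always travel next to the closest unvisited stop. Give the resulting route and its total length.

From Dale: distances to unvisited — Ivy=20, Sutton=22, Knoll=23, Orwell=30, Oak=37. Nearest is Ivy (20).
From Ivy: distances to unvisited — Oak=19, Orwell=22, Knoll=26, Sutton=33. Nearest is Oak (19).
From Oak: distances to unvisited — Orwell=14, Knoll=17, Sutton=20. Nearest is Orwell (14).
From Orwell: distances to unvisited — Knoll=7, Sutton=21. Nearest is Knoll (7).
From Knoll: distances to unvisited — Sutton=28. Nearest is Sutton (28).
Return Sutton→Dale: 22.
Total = 20 + 19 + 14 + 7 + 28 + 22 = 110.

Total distance 110 min via the nearest-neighbour route Dale → Ivy → Oak → Orwell → Knoll → Sutton → Dale.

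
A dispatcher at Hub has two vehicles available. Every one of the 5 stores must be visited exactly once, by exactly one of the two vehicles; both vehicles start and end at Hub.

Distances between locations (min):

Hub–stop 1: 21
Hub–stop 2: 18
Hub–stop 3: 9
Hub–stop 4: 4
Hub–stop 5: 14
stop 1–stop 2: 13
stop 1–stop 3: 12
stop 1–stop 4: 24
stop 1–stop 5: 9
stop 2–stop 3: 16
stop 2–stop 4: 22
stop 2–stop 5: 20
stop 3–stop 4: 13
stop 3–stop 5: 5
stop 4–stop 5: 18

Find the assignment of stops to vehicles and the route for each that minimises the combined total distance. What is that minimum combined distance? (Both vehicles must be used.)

There are 2^4 − 1 = 15 ways to divide the 5 stops into two non-empty groups. For each, the best each vehicle can do is its own shortest tour through its group:
  {stop 1} + {stop 2, stop 3, stop 4, stop 5}: 42 + 60 = 102
  {stop 2} + {stop 1, stop 3, stop 4, stop 5}: 36 + 51 = 87
  {stop 1, stop 2} + {stop 3, stop 4, stop 5}: 52 + 36 = 88
  {stop 3} + {stop 1, stop 2, stop 4, stop 5}: 18 + 62 = 80
  {stop 1, stop 3} + {stop 2, stop 4, stop 5}: 42 + 60 = 102
  {stop 2, stop 3} + {stop 1, stop 4, stop 5}: 43 + 51 = 94
  … (15 splits in total)
  {stop 4} + {stop 1, stop 2, stop 3, stop 5}: 8 + 54 = 62  ← best
Best: vehicle 1 Hub → stop 4 → Hub = 8; vehicle 2 Hub → stop 2 → stop 1 → stop 5 → stop 3 → Hub = 54; combined 62.

62 min — the smallest possible combined total.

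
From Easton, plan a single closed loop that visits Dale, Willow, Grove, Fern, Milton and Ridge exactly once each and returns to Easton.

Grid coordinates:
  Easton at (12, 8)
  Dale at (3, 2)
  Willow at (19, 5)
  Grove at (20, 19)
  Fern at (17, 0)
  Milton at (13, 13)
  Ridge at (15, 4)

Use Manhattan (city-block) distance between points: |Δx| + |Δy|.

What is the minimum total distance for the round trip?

There are 360 distinct closed tours to check (reversals are equivalent).
Easton - Dale - Willow - Grove - Fern - Milton - Ridge - Easton: 15+19+15+22+17+11+7 = 106
Easton - Dale - Willow - Grove - Fern - Ridge - Milton - Easton: 15+19+15+22+6+11+6 = 94
Easton - Dale - Willow - Grove - Milton - Fern - Ridge - Easton: 15+19+15+13+17+6+7 = 92
Easton - Dale - Willow - Grove - Milton - Ridge - Fern - Easton: 15+19+15+13+11+6+13 = 92
Easton - Dale - Willow - Grove - Ridge - Fern - Milton - Easton: 15+19+15+20+6+17+6 = 98
Easton - Dale - Willow - Grove - Ridge - Milton - Fern - Easton: 15+19+15+20+11+17+13 = 110
Easton - Dale - Willow - Fern - Grove - Milton - Ridge - Easton: 15+19+7+22+13+11+7 = 94
Easton - Dale - Willow - Fern - Grove - Ridge - Milton - Easton: 15+19+7+22+20+11+6 = 100
… (352 more)
Easton - Dale - Fern - Ridge - Willow - Grove - Milton - Easton: 15+16+6+5+15+13+6 = 76  ← best
The minimum is 76.
One optimal route: Easton → Dale → Fern → Ridge → Willow → Grove → Milton → Easton (or its reverse).

76 — the shortest possible round trip.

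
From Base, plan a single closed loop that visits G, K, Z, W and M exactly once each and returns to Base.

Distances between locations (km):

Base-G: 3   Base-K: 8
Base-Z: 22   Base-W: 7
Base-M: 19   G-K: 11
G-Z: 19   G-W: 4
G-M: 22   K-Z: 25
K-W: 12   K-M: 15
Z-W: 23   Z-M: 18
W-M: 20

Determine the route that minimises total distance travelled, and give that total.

With 5 stops there are 5!/2 = 60 distinct round trips (a route and its reverse cost the same).
Base - G - K - Z - W - M - Base: 3+11+25+23+20+19 = 101
Base - G - K - Z - M - W - Base: 3+11+25+18+20+7 = 84
Base - G - K - W - Z - M - Base: 3+11+12+23+18+19 = 86
Base - G - K - W - M - Z - Base: 3+11+12+20+18+22 = 86
Base - G - K - M - Z - W - Base: 3+11+15+18+23+7 = 77
Base - G - K - M - W - Z - Base: 3+11+15+20+23+22 = 94
Base - G - Z - K - W - M - Base: 3+19+25+12+20+19 = 98
Base - G - Z - K - M - W - Base: 3+19+25+15+20+7 = 89
Base - G - Z - W - K - M - Base: 3+19+23+12+15+19 = 91
Base - G - Z - W - M - K - Base: 3+19+23+20+15+8 = 88
Base - G - Z - M - K - W - Base: 3+19+18+15+12+7 = 74
Base - G - Z - M - W - K - Base: 3+19+18+20+12+8 = 80
Base - G - W - K - Z - M - Base: 3+4+12+25+18+19 = 81
Base - G - W - K - M - Z - Base: 3+4+12+15+18+22 = 74
… (46 more)
Base - G - W - Z - M - K - Base: 3+4+23+18+15+8 = 71  ← best
The minimum is 71.
One optimal route: Base → G → W → Z → M → K → Base (or its reverse).

Shortest round trip = 71 km.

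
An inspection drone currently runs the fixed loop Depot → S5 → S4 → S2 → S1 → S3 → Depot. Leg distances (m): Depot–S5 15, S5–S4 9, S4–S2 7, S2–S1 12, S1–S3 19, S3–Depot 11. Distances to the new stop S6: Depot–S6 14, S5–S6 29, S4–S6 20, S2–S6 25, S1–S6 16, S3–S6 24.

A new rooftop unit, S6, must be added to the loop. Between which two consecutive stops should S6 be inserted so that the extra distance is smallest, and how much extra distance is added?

Minimum extra distance: 21 m, inserting S6 between S1 and S3.

Insertion cost between consecutive stops i–j is d(i,S6) + d(S6,j) − d(i,j):
  between Depot and S5: 14 + 29 − 15 = 28
  between S5 and S4: 29 + 20 − 9 = 40
  between S4 and S2: 20 + 25 − 7 = 38
  between S2 and S1: 25 + 16 − 12 = 29
  between S1 and S3: 16 + 24 − 19 = 21
  between S3 and Depot: 24 + 14 − 11 = 27
Cheapest insertion is between S1 and S3, adding 21.
New total = 73 + 21 = 94.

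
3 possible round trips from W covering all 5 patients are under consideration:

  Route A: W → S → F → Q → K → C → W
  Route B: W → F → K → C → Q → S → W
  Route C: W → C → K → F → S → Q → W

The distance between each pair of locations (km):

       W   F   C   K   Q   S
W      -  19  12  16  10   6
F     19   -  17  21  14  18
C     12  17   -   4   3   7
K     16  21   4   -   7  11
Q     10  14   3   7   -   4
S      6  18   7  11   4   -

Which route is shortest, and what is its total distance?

57 km — Route B is the shortest.

Route A: 6 + 18 + 14 + 7 + 4 + 12 = 61
Route B: 19 + 21 + 4 + 3 + 4 + 6 = 57
Route C: 12 + 4 + 21 + 18 + 4 + 10 = 69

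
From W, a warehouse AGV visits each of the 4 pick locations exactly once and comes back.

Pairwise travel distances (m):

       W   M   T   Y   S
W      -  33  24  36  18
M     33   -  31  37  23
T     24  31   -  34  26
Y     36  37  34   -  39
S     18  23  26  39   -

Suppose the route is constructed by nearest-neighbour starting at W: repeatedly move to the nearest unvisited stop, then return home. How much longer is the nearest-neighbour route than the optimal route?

W: S=18, T=24, M=33, Y=36 ⇒ S
S: M=23, T=26, Y=39 ⇒ M
M: T=31, Y=37 ⇒ T
T: Y=34 ⇒ Y
NN route W → S → M → T → Y → W costs 142.
Optimal: W → T → Y → M → S → W costs 136 (by enumerating all 12 distinct tours).
Excess = 142 − 136 = 6.

The nearest-neighbour route is 6 m longer than optimal.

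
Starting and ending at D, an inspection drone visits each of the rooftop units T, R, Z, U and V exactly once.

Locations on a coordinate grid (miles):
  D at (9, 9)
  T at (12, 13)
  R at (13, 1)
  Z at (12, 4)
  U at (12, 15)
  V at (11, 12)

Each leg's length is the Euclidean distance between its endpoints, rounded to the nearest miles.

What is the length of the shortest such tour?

D - T - R - Z - U - V - D: 5+12+3+11+3+4 = 38
D - T - R - Z - V - U - D: 5+12+3+8+3+7 = 38
D - T - R - U - Z - V - D: 5+12+14+11+8+4 = 54
D - T - R - U - V - Z - D: 5+12+14+3+8+6 = 48
D - T - R - V - Z - U - D: 5+12+11+8+11+7 = 54
D - T - R - V - U - Z - D: 5+12+11+3+11+6 = 48
D - T - Z - R - U - V - D: 5+9+3+14+3+4 = 38
D - T - Z - R - V - U - D: 5+9+3+11+3+7 = 38
D - T - Z - U - R - V - D: 5+9+11+14+11+4 = 54
D - T - Z - U - V - R - D: 5+9+11+3+11+9 = 48
D - T - Z - V - R - U - D: 5+9+8+11+14+7 = 54
D - T - Z - V - U - R - D: 5+9+8+3+14+9 = 48
D - T - U - R - Z - V - D: 5+2+14+3+8+4 = 36
D - T - U - R - V - Z - D: 5+2+14+11+8+6 = 46
… (46 more)
D - T - U - V - R - Z - D: 5+2+3+11+3+6 = 30  ← best
The minimum is 30.
One optimal route: D → T → U → V → R → Z → D (or its reverse).

Minimum total distance: 30 miles.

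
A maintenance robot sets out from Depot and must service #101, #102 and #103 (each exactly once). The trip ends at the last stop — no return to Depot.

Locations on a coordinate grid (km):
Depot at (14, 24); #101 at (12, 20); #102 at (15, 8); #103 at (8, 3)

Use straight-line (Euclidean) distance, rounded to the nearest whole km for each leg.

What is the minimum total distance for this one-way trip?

There are 3! = 6 possible orderings.
Depot - #101 - #102 - #103: 4+12+9 = 25
Depot - #101 - #103 - #102: 4+17+9 = 30
Depot - #102 - #101 - #103: 16+12+17 = 45
Depot - #102 - #103 - #101: 16+9+17 = 42
Depot - #103 - #101 - #102: 22+17+12 = 51
Depot - #103 - #102 - #101: 22+9+12 = 43
The minimum is 25.
One shortest path: Depot → #101 → #102 → #103.

Shortest open route: 25 km.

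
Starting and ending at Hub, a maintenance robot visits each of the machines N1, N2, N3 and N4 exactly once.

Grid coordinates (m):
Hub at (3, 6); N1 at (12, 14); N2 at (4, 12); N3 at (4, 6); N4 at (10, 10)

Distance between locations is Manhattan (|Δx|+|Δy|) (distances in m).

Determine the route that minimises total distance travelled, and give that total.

Hub-N1-N2-N3-N4-Hub: 17+10+6+10+11 = 54
Hub-N1-N2-N4-N3-Hub: 17+10+8+10+1 = 46
Hub-N1-N3-N2-N4-Hub: 17+16+6+8+11 = 58
Hub-N1-N3-N4-N2-Hub: 17+16+10+8+7 = 58
Hub-N1-N4-N2-N3-Hub: 17+6+8+6+1 = 38
Hub-N1-N4-N3-N2-Hub: 17+6+10+6+7 = 46
Hub-N2-N1-N3-N4-Hub: 7+10+16+10+11 = 54
Hub-N2-N1-N4-N3-Hub: 7+10+6+10+1 = 34
Hub-N2-N3-N1-N4-Hub: 7+6+16+6+11 = 46
Hub-N2-N4-N1-N3-Hub: 7+8+6+16+1 = 38
Hub-N3-N1-N2-N4-Hub: 1+16+10+8+11 = 46
Hub-N3-N2-N1-N4-Hub: 1+6+10+6+11 = 34
The minimum is 34.
One optimal route: Hub → N2 → N1 → N4 → N3 → Hub (or its reverse).

Minimum total distance: 34 m.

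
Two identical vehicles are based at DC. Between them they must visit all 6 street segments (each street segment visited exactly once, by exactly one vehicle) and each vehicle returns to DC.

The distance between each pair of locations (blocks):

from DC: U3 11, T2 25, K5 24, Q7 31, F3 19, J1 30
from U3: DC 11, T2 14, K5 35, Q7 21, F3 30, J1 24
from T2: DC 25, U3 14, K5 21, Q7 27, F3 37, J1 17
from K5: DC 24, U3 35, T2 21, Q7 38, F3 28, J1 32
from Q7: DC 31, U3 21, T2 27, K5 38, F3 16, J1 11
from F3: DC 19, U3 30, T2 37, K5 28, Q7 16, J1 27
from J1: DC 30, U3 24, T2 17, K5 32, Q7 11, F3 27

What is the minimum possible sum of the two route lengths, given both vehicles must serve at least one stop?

130 blocks — the smallest possible combined total.

There are 2^5 − 1 = 31 ways to divide the 6 stops into two non-empty groups. For each, the best each vehicle can do is its own shortest tour through its group:
  {U3} + {T2, K5, Q7, F3, J1}: 22 + 108 = 130
  {T2} + {U3, K5, Q7, F3, J1}: 50 + 114 = 164
  {U3, T2} + {K5, Q7, F3, J1}: 50 + 102 = 152
  {K5} + {U3, T2, Q7, F3, J1}: 48 + 88 = 136
  {U3, K5} + {T2, Q7, F3, J1}: 70 + 88 = 158
  {T2, K5} + {U3, Q7, F3, J1}: 70 + 81 = 151
  … (31 splits in total)
Best: vehicle 1 DC → U3 → DC = 22; vehicle 2 DC → K5 → T2 → J1 → Q7 → F3 → DC = 108; combined 130.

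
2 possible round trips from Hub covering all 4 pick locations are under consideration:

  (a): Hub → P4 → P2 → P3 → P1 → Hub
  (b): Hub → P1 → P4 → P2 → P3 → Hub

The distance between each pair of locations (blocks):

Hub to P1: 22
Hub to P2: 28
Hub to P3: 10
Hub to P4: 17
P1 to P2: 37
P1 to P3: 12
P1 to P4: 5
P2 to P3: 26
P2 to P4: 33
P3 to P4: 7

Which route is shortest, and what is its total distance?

96 blocks — (b) is the shortest.

(a): 17 + 33 + 26 + 12 + 22 = 110
(b): 22 + 5 + 33 + 26 + 10 = 96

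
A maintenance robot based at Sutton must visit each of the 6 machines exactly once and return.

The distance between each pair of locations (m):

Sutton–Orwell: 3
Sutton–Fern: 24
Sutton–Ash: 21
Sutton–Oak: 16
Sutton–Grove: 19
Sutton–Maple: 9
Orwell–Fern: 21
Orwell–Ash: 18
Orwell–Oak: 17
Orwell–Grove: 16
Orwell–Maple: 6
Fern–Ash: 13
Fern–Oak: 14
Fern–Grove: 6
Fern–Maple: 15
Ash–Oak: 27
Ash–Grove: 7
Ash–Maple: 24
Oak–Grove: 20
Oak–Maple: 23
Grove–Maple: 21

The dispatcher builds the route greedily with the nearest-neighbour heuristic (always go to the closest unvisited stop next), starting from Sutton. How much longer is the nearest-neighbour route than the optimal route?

The nearest-neighbour route is 4 m longer than optimal.

Sutton: Orwell=3, Maple=9, Oak=16, Grove=19, Ash=21, Fern=24 ⇒ Orwell
Orwell: Maple=6, Grove=16, Oak=17, Ash=18, Fern=21 ⇒ Maple
Maple: Fern=15, Grove=21, Oak=23, Ash=24 ⇒ Fern
Fern: Grove=6, Ash=13, Oak=14 ⇒ Grove
Grove: Ash=7, Oak=20 ⇒ Ash
Ash: Oak=27 ⇒ Oak
NN route Sutton → Orwell → Maple → Fern → Grove → Ash → Oak → Sutton costs 80.
Optimal: Sutton → Orwell → Maple → Ash → Grove → Fern → Oak → Sutton costs 76 (by enumerating all 360 distinct tours).
Excess = 80 − 76 = 4.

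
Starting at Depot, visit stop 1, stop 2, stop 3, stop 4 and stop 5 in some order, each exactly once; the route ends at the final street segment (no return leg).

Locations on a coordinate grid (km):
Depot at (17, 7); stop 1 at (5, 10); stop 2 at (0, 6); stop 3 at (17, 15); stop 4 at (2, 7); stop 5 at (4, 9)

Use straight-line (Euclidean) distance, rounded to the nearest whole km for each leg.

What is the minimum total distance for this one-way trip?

There are 5! = 120 possible orderings.
Depot→stop 1→stop 2→stop 3→stop 4→stop 5: 12+6+19+17+3 = 57
Depot→stop 1→stop 2→stop 3→stop 5→stop 4: 12+6+19+14+3 = 54
Depot→stop 1→stop 2→stop 4→stop 3→stop 5: 12+6+2+17+14 = 51
Depot→stop 1→stop 2→stop 4→stop 5→stop 3: 12+6+2+3+14 = 37
Depot→stop 1→stop 2→stop 5→stop 3→stop 4: 12+6+5+14+17 = 54
Depot→stop 1→stop 2→stop 5→stop 4→stop 3: 12+6+5+3+17 = 43
Depot→stop 1→stop 3→stop 2→stop 4→stop 5: 12+13+19+2+3 = 49
Depot→stop 1→stop 3→stop 2→stop 5→stop 4: 12+13+19+5+3 = 52
Depot→stop 1→stop 3→stop 4→stop 2→stop 5: 12+13+17+2+5 = 49
Depot→stop 1→stop 3→stop 4→stop 5→stop 2: 12+13+17+3+5 = 50
Depot→stop 1→stop 3→stop 5→stop 2→stop 4: 12+13+14+5+2 = 46
Depot→stop 1→stop 3→stop 5→stop 4→stop 2: 12+13+14+3+2 = 44
Depot→stop 1→stop 4→stop 2→stop 3→stop 5: 12+4+2+19+14 = 51
Depot→stop 1→stop 4→stop 2→stop 5→stop 3: 12+4+2+5+14 = 37
… (106 more)
Depot→stop 3→stop 1→stop 5→stop 4→stop 2: 8+13+1+3+2 = 27  ← best
The minimum is 27.
One shortest path: Depot → stop 3 → stop 1 → stop 5 → stop 4 → stop 2.

Shortest open route: 27 km.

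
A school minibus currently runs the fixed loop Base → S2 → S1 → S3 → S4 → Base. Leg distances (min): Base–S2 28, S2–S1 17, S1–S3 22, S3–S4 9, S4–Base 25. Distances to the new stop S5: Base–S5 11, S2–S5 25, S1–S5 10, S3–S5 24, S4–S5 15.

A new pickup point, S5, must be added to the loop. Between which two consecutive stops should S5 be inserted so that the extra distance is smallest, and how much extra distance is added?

Insertion cost between consecutive stops i–j is d(i,S5) + d(S5,j) − d(i,j):
  between Base and S2: 11 + 25 − 28 = 8
  between S2 and S1: 25 + 10 − 17 = 18
  between S1 and S3: 10 + 24 − 22 = 12
  between S3 and S4: 24 + 15 − 9 = 30
  between S4 and Base: 15 + 11 − 25 = 1
Cheapest insertion is between S4 and Base, adding 1.
New total = 101 + 1 = 102.

Adding 1 min by placing S5 on the S4–Base leg.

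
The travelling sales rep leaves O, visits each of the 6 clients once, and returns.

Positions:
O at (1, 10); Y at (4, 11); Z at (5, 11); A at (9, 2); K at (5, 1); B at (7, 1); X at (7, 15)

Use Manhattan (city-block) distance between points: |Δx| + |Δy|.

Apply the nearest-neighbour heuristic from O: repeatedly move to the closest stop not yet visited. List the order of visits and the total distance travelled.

48 along O → Y → Z → X → B → K → A → O.

At O the remaining stops are Y 4, Z 5, X 11, K 13, B 15, A 16; go to Y.
At Y the remaining stops are Z 1, X 7, K 11, B 13, A 14; go to Z.
At Z the remaining stops are X 6, K 10, B 12, A 13; go to X.
At X the remaining stops are B 14, A 15, K 16; go to B.
At B the remaining stops are K 2, A 3; go to K.
At K the remaining stops are A 5; go to A.
Return A→O: 16.
Total = 4 + 1 + 6 + 14 + 2 + 5 + 16 = 48.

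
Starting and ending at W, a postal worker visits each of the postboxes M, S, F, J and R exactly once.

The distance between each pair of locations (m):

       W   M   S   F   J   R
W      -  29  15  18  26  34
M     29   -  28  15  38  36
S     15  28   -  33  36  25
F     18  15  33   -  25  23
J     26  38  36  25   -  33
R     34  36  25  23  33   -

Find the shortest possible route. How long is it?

140 m — the shortest possible round trip.

There are 60 distinct closed tours to check (reversals are equivalent).
W-M-S-F-J-R-W: 29+28+33+25+33+34 = 182
W-M-S-F-R-J-W: 29+28+33+23+33+26 = 172
W-M-S-J-F-R-W: 29+28+36+25+23+34 = 175
W-M-S-J-R-F-W: 29+28+36+33+23+18 = 167
W-M-S-R-F-J-W: 29+28+25+23+25+26 = 156
W-M-S-R-J-F-W: 29+28+25+33+25+18 = 158
W-M-F-S-J-R-W: 29+15+33+36+33+34 = 180
W-M-F-S-R-J-W: 29+15+33+25+33+26 = 161
W-M-F-J-S-R-W: 29+15+25+36+25+34 = 164
W-M-F-J-R-S-W: 29+15+25+33+25+15 = 142
W-M-F-R-S-J-W: 29+15+23+25+36+26 = 154
W-M-F-R-J-S-W: 29+15+23+33+36+15 = 151
W-M-J-S-F-R-W: 29+38+36+33+23+34 = 193
W-M-J-S-R-F-W: 29+38+36+25+23+18 = 169
… (46 more)
W-S-M-F-R-J-W: 15+28+15+23+33+26 = 140  ← best
The minimum is 140.
One optimal route: W → S → M → F → R → J → W (or its reverse).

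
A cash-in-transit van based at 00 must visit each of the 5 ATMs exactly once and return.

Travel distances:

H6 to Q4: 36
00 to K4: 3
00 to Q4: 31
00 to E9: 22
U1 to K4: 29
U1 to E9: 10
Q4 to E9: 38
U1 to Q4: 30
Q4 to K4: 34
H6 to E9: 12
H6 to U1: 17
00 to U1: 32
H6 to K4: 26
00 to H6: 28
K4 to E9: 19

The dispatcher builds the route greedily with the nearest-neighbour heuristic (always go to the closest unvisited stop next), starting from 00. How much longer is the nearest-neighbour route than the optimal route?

00: K4=3, E9=22, H6=28, Q4=31, U1=32 ⇒ K4
K4: E9=19, H6=26, U1=29, Q4=34 ⇒ E9
E9: U1=10, H6=12, Q4=38 ⇒ U1
U1: H6=17, Q4=30 ⇒ H6
H6: Q4=36 ⇒ Q4
NN route 00 → K4 → E9 → U1 → H6 → Q4 → 00 costs 116.
Optimal: 00 → Q4 → U1 → H6 → E9 → K4 → 00 costs 112 (by enumerating all 60 distinct tours).
Excess = 116 − 112 = 4.

Excess over optimum: 4.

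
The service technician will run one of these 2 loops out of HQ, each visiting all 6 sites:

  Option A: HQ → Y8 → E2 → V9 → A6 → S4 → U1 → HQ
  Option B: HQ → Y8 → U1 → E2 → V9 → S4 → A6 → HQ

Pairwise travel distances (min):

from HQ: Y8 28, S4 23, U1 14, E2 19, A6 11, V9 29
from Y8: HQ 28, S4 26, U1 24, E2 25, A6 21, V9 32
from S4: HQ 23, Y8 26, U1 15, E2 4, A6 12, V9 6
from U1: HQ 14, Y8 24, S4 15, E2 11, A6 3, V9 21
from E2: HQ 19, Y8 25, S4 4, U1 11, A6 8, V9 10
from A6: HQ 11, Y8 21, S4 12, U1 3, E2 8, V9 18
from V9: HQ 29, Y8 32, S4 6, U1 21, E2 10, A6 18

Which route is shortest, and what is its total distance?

Shortest is Option B, total 102 min.

Option A: 28 + 25 + 10 + 18 + 12 + 15 + 14 = 122
Option B: 28 + 24 + 11 + 10 + 6 + 12 + 11 = 102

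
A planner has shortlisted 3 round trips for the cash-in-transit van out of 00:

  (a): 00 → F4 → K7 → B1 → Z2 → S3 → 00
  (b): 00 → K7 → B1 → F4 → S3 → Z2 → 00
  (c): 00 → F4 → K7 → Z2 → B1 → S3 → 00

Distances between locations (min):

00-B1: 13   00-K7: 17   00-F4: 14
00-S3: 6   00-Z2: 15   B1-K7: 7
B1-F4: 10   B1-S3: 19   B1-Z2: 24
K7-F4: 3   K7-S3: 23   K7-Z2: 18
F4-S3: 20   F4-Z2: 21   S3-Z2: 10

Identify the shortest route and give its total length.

(a): 14 + 3 + 7 + 24 + 10 + 6 = 64
(b): 17 + 7 + 10 + 20 + 10 + 15 = 79
(c): 14 + 3 + 18 + 24 + 19 + 6 = 84

64 min — (a) is the shortest.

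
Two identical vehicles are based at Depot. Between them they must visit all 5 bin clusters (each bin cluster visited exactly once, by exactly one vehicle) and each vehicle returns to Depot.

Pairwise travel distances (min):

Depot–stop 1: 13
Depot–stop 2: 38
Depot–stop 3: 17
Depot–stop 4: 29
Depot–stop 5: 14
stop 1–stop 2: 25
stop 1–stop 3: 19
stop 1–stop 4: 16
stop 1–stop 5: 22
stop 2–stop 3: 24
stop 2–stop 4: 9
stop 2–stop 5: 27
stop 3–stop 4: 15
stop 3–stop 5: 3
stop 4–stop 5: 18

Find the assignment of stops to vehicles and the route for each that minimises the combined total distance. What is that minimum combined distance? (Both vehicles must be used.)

Minimum combined distance: 105 min.

There are 2^4 − 1 = 15 ways to divide the 5 stops into two non-empty groups. For each, the best each vehicle can do is its own shortest tour through its group:
  {stop 1} + {stop 2, stop 3, stop 4, stop 5}: 26 + 79 = 105
  {stop 2} + {stop 1, stop 3, stop 4, stop 5}: 76 + 61 = 137
  {stop 1, stop 2} + {stop 3, stop 4, stop 5}: 76 + 61 = 137
  {stop 3} + {stop 1, stop 2, stop 4, stop 5}: 34 + 79 = 113
  {stop 1, stop 3} + {stop 2, stop 4, stop 5}: 49 + 79 = 128
  {stop 2, stop 3} + {stop 1, stop 4, stop 5}: 79 + 61 = 140
  … (15 splits in total)
Best: vehicle 1 Depot → stop 1 → Depot = 26; vehicle 2 Depot → stop 2 → stop 4 → stop 3 → stop 5 → Depot = 79; combined 105.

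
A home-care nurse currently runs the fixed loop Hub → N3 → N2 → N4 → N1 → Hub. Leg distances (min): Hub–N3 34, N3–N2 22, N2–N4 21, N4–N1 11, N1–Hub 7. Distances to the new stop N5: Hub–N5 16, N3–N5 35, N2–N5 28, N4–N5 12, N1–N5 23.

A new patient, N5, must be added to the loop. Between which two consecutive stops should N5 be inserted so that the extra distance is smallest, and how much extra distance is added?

Minimum extra distance: 17 min, inserting N5 between Hub and N3.

Insertion cost between consecutive stops i–j is d(i,N5) + d(N5,j) − d(i,j):
  between Hub and N3: 16 + 35 − 34 = 17
  between N3 and N2: 35 + 28 − 22 = 41
  between N2 and N4: 28 + 12 − 21 = 19
  between N4 and N1: 12 + 23 − 11 = 24
  between N1 and Hub: 23 + 16 − 7 = 32
Cheapest insertion is between Hub and N3, adding 17.
New total = 95 + 17 = 112.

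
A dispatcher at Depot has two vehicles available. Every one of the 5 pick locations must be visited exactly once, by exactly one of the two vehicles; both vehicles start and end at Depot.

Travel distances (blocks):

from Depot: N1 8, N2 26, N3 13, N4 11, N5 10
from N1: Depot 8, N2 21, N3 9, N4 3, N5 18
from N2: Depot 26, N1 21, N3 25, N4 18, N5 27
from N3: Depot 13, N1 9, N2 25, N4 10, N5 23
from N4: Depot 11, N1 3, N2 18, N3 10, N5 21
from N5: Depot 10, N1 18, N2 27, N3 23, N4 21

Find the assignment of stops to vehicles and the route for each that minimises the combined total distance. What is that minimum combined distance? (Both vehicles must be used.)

Minimum combined distance: 87 blocks.

There are 2^4 − 1 = 15 ways to divide the 5 stops into two non-empty groups. For each, the best each vehicle can do is its own shortest tour through its group:
  {N1} + {N2, N3, N4, N5}: 16 + 78 = 94
  {N2} + {N1, N3, N4, N5}: 52 + 54 = 106
  {N1, N2} + {N3, N4, N5}: 55 + 54 = 109
  {N3} + {N1, N2, N4, N5}: 26 + 66 = 92
  {N1, N3} + {N2, N4, N5}: 30 + 66 = 96
  {N2, N3} + {N1, N4, N5}: 64 + 42 = 106
  … (15 splits in total)
  {N1, N2, N3, N4} + {N5}: 67 + 20 = 87  ← best
Best: vehicle 1 Depot → N1 → N4 → N2 → N3 → Depot = 67; vehicle 2 Depot → N5 → Depot = 20; combined 87.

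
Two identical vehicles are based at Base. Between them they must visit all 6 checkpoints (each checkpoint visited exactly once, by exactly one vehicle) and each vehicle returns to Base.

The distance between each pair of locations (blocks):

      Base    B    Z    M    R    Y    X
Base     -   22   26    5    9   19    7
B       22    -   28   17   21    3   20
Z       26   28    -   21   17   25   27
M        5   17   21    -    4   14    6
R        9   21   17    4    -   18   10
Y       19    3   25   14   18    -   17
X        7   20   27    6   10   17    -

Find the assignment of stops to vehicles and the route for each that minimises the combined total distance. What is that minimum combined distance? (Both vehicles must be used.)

Minimum combined distance: 90 blocks.

Check every non-empty split of the stops between the two vehicles; for each half take its own optimal tour:
  {B} + {Z, M, R, Y, X}: 44 + 75 = 119
  {Z} + {B, M, R, Y, X}: 52 + 57 = 109
  {B, Z} + {M, R, Y, X}: 76 + 51 = 127
  {M} + {B, Z, R, Y, X}: 10 + 81 = 91
  {B, M} + {Z, R, Y, X}: 44 + 75 = 119
  {Z, M} + {B, R, Y, X}: 52 + 57 = 109
  … (31 splits in total)
  {B, Z, M, R, Y} + {X}: 76 + 14 = 90  ← best
Best: vehicle 1 Base → B → Y → Z → R → M → Base = 76; vehicle 2 Base → X → Base = 14; combined 90.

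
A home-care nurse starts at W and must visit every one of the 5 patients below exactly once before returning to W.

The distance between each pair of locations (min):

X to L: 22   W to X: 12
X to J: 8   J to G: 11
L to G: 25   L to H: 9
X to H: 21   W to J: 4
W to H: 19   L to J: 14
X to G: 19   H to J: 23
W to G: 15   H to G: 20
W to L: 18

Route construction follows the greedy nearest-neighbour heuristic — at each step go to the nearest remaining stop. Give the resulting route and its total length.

78 min along W → J → X → G → H → L → W.

W → [J:4 / X:12 / G:15 / L:18 / H:19] → J (4)
J → [X:8 / G:11 / L:14 / H:23] → X (8)
X → [G:19 / H:21 / L:22] → G (19)
G → [H:20 / L:25] → H (20)
H → [L:9] → L (9)
Return L→W: 18.
Total = 4 + 8 + 19 + 20 + 9 + 18 = 78.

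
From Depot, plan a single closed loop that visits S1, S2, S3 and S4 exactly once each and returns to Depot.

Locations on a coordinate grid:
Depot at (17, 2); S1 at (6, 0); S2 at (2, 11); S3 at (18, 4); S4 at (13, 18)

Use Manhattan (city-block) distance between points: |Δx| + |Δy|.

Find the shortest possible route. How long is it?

Shortest round trip = 68.

With 4 stops there are 4!/2 = 12 distinct round trips (a route and its reverse cost the same).
Depot → S1 → S2 → S3 → S4 → Depot: 13+15+23+19+20 = 90
Depot → S1 → S2 → S4 → S3 → Depot: 13+15+18+19+3 = 68
Depot → S1 → S3 → S2 → S4 → Depot: 13+16+23+18+20 = 90
Depot → S1 → S3 → S4 → S2 → Depot: 13+16+19+18+24 = 90
Depot → S1 → S4 → S2 → S3 → Depot: 13+25+18+23+3 = 82
Depot → S1 → S4 → S3 → S2 → Depot: 13+25+19+23+24 = 104
Depot → S2 → S1 → S3 → S4 → Depot: 24+15+16+19+20 = 94
Depot → S2 → S1 → S4 → S3 → Depot: 24+15+25+19+3 = 86
Depot → S2 → S3 → S1 → S4 → Depot: 24+23+16+25+20 = 108
Depot → S2 → S4 → S1 → S3 → Depot: 24+18+25+16+3 = 86
Depot → S3 → S1 → S2 → S4 → Depot: 3+16+15+18+20 = 72
Depot → S3 → S2 → S1 → S4 → Depot: 3+23+15+25+20 = 86
The minimum is 68.
One optimal route: Depot → S1 → S2 → S4 → S3 → Depot (or its reverse).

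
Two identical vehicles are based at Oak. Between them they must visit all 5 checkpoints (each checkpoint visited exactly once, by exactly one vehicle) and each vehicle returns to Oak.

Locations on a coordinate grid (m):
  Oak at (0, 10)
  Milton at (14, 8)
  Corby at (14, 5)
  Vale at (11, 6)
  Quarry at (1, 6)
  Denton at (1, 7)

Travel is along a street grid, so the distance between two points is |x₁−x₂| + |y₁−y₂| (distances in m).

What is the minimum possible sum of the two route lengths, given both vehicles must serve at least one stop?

Minimum combined distance: 46 m.

There are 2^4 − 1 = 15 ways to divide the 5 stops into two non-empty groups. For each, the best each vehicle can do is its own shortest tour through its group:
  {Milton} + {Corby, Vale, Quarry, Denton}: 32 + 38 = 70
  {Corby} + {Milton, Vale, Quarry, Denton}: 38 + 36 = 74
  {Milton, Corby} + {Vale, Quarry, Denton}: 38 + 30 = 68
  {Vale} + {Milton, Corby, Quarry, Denton}: 30 + 38 = 68
  {Milton, Vale} + {Corby, Quarry, Denton}: 36 + 38 = 74
  {Corby, Vale} + {Milton, Quarry, Denton}: 38 + 36 = 74
  … (15 splits in total)
  {Milton, Corby, Vale, Quarry} + {Denton}: 38 + 8 = 46  ← best
Best: vehicle 1 Oak → Milton → Corby → Vale → Quarry → Oak = 38; vehicle 2 Oak → Denton → Oak = 8; combined 46.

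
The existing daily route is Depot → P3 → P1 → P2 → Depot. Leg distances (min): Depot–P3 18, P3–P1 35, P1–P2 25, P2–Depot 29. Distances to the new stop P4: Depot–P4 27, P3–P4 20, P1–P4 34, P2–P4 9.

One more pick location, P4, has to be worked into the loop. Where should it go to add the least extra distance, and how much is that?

Insertion cost between consecutive stops i–j is d(i,P4) + d(P4,j) − d(i,j):
  between Depot and P3: 27 + 20 − 18 = 29
  between P3 and P1: 20 + 34 − 35 = 19
  between P1 and P2: 34 + 9 − 25 = 18
  between P2 and Depot: 9 + 27 − 29 = 7
Cheapest insertion is between P2 and Depot, adding 7.
New total = 107 + 7 = 114.

Minimum extra distance: 7 min, inserting P4 between P2 and Depot.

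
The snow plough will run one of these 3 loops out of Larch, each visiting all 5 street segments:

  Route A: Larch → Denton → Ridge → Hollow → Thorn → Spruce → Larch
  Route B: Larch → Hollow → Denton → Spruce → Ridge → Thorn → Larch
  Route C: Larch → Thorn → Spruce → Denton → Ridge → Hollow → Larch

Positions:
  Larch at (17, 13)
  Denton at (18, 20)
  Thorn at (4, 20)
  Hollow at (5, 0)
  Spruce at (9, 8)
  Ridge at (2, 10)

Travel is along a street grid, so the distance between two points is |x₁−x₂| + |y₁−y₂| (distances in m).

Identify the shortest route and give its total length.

Shortest is Route A, total 98 m.

Route A: 8 + 26 + 13 + 21 + 17 + 13 = 98
Route B: 25 + 33 + 21 + 9 + 12 + 20 = 120
Route C: 20 + 17 + 21 + 26 + 13 + 25 = 122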